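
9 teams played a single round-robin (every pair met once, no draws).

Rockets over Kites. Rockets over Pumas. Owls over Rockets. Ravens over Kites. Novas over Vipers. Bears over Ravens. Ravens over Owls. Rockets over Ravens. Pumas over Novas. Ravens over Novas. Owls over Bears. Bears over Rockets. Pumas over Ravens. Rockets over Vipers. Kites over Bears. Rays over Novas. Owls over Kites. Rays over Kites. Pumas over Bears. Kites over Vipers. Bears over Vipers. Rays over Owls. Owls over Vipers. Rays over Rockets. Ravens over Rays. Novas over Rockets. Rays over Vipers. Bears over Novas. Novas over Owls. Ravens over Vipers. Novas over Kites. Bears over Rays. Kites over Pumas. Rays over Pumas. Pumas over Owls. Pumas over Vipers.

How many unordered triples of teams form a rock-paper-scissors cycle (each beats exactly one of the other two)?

18

Win totals: Pumas 5, Novas 4, Owls 4, Kites 3, Rays 6, Ravens 5, Rockets 4, Bears 5, Vipers 0.
A team with w wins dominates both others in C(w,2) triples; summing gives 10 + 6 + 6 + 3 + 15 + 10 + 6 + 10 + 0 = 66 transitive triples.
Total triples C(9,3) = 84, so cyclic triples = 84 − 66 = 18.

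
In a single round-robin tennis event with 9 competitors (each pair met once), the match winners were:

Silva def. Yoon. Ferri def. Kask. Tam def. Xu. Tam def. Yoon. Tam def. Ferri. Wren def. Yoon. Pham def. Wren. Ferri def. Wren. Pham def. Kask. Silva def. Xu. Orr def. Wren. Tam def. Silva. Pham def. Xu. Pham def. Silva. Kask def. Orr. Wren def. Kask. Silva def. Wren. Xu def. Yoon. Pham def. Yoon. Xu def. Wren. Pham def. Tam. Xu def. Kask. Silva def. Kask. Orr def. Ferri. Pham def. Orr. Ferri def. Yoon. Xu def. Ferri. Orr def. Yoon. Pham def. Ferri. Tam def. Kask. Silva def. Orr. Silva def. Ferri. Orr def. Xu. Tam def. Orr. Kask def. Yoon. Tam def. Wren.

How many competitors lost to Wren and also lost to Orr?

1

Wren beat: Kask, Yoon.
Orr beat: Xu, Wren, Yoon, Ferri.
Both beat: Yoon — 1.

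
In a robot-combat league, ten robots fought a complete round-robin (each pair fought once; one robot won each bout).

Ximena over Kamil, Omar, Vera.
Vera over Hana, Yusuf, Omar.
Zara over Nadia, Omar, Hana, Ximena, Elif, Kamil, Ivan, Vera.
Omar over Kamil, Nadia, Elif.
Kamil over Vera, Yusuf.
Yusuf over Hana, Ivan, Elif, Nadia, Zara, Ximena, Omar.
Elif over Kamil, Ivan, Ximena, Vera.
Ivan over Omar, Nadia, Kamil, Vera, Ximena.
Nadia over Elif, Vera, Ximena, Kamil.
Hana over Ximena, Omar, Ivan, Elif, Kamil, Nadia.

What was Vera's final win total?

3

Vera's results: beat Omar, Yusuf, Hana; lost to Elif, Ivan, Zara, Ximena, Kamil, Nadia.
That is 3 wins.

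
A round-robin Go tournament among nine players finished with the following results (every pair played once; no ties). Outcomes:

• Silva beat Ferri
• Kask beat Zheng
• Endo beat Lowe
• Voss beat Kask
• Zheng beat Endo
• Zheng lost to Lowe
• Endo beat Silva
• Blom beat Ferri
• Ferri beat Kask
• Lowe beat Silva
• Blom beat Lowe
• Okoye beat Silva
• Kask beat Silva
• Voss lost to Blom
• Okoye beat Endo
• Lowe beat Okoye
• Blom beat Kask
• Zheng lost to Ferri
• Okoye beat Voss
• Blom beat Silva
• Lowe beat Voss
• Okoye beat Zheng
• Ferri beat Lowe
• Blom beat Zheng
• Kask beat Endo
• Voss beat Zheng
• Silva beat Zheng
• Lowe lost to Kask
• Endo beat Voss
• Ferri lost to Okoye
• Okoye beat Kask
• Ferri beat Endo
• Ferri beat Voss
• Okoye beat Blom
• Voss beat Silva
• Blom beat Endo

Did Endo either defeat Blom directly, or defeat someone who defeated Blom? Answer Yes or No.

Endo did not beat Blom directly.
Endo beat Lowe, Voss, Silva, but each of them lost to Blom. No two-step path.

No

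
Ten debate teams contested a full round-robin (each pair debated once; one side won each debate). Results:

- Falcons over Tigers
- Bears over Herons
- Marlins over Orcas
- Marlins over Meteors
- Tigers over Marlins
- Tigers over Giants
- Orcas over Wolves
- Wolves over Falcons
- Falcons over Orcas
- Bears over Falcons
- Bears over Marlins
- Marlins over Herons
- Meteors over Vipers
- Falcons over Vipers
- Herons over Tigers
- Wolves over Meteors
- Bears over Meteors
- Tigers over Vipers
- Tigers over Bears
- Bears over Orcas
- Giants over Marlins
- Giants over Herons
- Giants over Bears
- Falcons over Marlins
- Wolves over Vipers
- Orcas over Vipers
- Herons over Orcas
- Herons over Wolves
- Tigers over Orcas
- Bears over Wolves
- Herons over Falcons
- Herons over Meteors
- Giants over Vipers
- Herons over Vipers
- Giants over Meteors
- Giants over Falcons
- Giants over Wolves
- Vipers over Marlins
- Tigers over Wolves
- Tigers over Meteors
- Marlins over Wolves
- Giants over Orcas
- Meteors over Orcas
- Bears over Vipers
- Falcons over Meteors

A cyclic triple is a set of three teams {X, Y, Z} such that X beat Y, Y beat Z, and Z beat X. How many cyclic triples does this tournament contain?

14

Win totals: Falcons 5, Tigers 7, Orcas 2, Wolves 3, Vipers 1, Giants 8, Marlins 4, Herons 6, Meteors 2, Bears 7.
A team with w wins dominates both others in C(w,2) triples; summing gives 10 + 21 + 1 + 3 + 0 + 28 + 6 + 15 + 1 + 21 = 106 transitive triples.
Total triples C(10,3) = 120, so cyclic triples = 120 − 106 = 14.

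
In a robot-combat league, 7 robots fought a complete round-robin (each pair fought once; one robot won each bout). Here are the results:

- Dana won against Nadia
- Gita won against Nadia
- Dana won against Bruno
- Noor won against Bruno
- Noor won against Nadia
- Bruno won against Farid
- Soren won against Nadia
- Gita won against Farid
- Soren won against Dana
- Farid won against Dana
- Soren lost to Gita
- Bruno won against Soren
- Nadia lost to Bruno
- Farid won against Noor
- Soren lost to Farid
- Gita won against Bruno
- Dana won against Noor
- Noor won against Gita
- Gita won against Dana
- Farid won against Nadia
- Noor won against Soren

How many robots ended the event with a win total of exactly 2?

1

Win totals: Noor 4, Bruno 3, Gita 5, Soren 2, Nadia 0, Dana 3, Farid 4.
Exactly 2: Soren — 1 robot.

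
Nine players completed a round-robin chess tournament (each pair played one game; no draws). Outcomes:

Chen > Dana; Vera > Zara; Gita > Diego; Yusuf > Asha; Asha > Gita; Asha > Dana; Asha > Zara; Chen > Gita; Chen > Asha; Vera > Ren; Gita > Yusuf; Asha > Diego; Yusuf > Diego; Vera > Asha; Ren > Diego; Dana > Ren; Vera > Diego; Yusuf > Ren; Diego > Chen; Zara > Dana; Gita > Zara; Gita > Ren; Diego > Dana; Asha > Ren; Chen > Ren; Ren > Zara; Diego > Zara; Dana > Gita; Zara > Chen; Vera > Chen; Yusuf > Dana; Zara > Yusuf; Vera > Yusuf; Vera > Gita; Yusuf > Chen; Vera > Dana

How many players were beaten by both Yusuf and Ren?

1

Yusuf beat: Ren, Chen, Dana, Asha, Diego.
Ren beat: Diego, Zara.
Both beat: Diego — 1.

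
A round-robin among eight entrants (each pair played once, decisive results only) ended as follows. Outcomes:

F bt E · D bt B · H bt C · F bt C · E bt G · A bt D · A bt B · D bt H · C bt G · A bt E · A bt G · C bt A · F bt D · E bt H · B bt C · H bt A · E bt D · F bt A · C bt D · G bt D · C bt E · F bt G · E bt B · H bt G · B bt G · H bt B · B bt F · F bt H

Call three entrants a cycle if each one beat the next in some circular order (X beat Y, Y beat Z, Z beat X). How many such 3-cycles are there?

Win totals: A 4, B 3, C 4, D 2, E 4, F 6, G 1, H 4.
An entrant with w wins dominates both others in C(w,2) triples; summing gives 6 + 3 + 6 + 1 + 6 + 15 + 0 + 6 = 43 transitive triples.
Total triples C(8,3) = 56, so cyclic triples = 56 − 43 = 13.

13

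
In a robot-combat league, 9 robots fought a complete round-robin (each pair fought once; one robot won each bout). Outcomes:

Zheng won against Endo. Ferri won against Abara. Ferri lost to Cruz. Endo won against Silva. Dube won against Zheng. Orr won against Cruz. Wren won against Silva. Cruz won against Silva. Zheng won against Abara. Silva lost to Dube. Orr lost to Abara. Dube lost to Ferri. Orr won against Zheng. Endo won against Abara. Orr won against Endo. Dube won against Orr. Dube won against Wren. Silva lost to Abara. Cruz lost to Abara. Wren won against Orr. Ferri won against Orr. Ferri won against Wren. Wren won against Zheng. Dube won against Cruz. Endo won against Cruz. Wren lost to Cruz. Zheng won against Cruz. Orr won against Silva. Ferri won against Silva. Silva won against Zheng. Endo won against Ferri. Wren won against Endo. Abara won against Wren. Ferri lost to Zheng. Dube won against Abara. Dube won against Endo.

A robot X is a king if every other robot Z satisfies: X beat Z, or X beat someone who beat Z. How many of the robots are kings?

Dube reaches everyone (king).
Silva cannot reach Dube, Wren, Orr in two steps.
Wren cannot reach Dube in two steps.
Ferri reaches everyone (king).
Cruz reaches everyone (king).
Orr cannot reach Dube in two steps.
Zheng reaches everyone (king).
Abara cannot reach Dube in two steps.
Endo reaches everyone (king).
Kings: Dube, Ferri, Cruz, Zheng, Endo — 5.

5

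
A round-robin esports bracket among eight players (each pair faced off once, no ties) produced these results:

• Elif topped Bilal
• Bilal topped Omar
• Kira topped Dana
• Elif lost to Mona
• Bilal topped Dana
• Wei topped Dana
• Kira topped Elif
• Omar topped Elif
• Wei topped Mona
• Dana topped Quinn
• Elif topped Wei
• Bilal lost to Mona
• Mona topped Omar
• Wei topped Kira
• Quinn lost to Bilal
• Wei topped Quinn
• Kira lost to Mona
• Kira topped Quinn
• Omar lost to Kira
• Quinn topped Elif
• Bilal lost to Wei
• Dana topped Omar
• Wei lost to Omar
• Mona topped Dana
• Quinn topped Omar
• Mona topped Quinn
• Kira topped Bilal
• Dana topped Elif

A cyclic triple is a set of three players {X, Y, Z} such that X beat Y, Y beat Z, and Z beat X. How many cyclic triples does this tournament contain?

Win totals: Mona 6, Elif 2, Bilal 3, Omar 2, Kira 5, Wei 5, Quinn 2, Dana 3.
A player with w wins dominates both others in C(w,2) triples; summing gives 15 + 1 + 3 + 1 + 10 + 10 + 1 + 3 = 44 transitive triples.
Total triples C(8,3) = 56, so cyclic triples = 56 − 44 = 12.

12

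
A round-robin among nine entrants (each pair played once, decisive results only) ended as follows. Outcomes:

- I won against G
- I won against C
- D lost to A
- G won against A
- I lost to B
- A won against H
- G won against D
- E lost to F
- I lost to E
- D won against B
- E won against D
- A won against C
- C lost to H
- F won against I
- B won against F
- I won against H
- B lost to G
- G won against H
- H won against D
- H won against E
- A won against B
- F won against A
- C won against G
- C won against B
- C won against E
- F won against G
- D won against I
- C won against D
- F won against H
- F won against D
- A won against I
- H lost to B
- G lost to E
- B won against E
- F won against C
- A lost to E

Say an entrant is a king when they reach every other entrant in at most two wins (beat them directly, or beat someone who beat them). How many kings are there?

A reaches everyone (king).
B reaches everyone (king).
C reaches everyone (king).
D cannot reach A in two steps.
E cannot reach F in two steps.
F reaches everyone (king).
G reaches everyone (king).
H cannot reach F in two steps.
I cannot reach F in two steps.
Kings: A, B, C, F, G — 5.

5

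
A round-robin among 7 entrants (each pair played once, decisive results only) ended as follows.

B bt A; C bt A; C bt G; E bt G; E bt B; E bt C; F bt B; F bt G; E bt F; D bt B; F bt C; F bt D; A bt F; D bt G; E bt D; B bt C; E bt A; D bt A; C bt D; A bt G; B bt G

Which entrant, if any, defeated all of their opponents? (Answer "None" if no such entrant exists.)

E has 6 wins out of 6 opponents — a perfect record.

E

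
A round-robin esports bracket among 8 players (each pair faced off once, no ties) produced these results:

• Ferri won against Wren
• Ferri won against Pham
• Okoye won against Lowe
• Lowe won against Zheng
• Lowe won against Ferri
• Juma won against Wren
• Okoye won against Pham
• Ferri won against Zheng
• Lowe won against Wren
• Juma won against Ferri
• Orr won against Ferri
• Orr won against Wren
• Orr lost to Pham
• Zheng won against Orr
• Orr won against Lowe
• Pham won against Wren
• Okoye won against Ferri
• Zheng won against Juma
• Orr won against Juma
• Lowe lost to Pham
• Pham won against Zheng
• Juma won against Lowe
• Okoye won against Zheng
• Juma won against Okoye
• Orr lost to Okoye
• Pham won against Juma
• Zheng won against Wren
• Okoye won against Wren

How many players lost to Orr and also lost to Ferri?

Orr beat: Ferri, Lowe, Juma, Wren.
Ferri beat: Wren, Zheng, Pham.
Both beat: Wren — 1.

1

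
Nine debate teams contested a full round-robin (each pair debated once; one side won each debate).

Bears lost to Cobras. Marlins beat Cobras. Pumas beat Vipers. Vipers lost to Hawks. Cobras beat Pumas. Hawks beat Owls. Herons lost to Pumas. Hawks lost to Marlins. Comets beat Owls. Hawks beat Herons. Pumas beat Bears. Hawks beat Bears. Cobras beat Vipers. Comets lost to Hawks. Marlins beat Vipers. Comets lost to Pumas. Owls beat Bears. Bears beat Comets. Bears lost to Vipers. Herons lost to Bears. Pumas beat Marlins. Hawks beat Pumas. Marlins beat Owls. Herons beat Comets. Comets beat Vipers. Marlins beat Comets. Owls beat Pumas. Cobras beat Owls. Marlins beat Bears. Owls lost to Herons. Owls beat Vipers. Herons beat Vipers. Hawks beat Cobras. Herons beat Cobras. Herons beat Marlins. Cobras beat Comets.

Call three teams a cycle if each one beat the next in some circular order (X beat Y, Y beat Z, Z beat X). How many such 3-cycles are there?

13

Win totals: Herons 5, Pumas 5, Marlins 6, Cobras 5, Hawks 7, Vipers 1, Comets 2, Bears 2, Owls 3.
A team with w wins dominates both others in C(w,2) triples; summing gives 10 + 10 + 15 + 10 + 21 + 0 + 1 + 1 + 3 = 71 transitive triples.
Total triples C(9,3) = 84, so cyclic triples = 84 − 71 = 13.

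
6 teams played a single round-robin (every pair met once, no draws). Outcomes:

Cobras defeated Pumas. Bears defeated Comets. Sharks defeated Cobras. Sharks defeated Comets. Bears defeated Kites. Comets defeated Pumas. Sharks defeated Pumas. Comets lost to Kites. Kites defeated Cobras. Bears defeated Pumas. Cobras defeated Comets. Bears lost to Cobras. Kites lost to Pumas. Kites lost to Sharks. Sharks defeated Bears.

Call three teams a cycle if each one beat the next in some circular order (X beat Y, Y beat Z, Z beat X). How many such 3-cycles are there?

3

Win totals: Sharks 5, Bears 3, Pumas 1, Kites 2, Cobras 3, Comets 1.
A team with w wins dominates both others in C(w,2) triples; summing gives 10 + 3 + 0 + 1 + 3 + 0 = 17 transitive triples.
Total triples C(6,3) = 20, so cyclic triples = 20 − 17 = 3.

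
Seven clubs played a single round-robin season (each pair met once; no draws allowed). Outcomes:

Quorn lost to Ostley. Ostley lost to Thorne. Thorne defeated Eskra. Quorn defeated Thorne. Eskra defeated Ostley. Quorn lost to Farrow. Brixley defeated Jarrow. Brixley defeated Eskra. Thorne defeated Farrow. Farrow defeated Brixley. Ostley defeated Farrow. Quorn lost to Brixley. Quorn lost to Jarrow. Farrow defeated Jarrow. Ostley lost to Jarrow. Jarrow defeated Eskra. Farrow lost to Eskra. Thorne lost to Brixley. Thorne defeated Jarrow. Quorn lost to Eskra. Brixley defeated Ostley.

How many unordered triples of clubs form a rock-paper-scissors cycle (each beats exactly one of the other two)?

Win totals: Jarrow 3, Quorn 1, Ostley 2, Thorne 4, Brixley 5, Eskra 3, Farrow 3.
A club with w wins dominates both others in C(w,2) triples; summing gives 3 + 0 + 1 + 6 + 10 + 3 + 3 = 26 transitive triples.
Total triples C(7,3) = 35, so cyclic triples = 35 − 26 = 9.

9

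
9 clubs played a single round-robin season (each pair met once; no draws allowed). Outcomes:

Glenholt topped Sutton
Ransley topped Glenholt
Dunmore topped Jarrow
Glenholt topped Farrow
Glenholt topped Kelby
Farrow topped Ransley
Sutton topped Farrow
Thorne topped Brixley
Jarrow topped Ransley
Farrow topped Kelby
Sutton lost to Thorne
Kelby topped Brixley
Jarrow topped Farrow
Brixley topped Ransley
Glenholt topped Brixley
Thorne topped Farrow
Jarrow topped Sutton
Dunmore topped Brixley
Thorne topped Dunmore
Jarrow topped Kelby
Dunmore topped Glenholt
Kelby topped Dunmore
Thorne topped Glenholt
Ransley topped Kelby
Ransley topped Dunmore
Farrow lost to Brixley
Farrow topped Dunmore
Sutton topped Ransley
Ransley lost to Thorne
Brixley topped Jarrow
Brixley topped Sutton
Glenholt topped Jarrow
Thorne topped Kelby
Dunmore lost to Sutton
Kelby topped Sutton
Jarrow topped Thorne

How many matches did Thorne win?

7

Thorne's results: beat Ransley, Dunmore, Farrow, Glenholt, Brixley, Kelby, Sutton; lost to Jarrow.
That is 7 wins.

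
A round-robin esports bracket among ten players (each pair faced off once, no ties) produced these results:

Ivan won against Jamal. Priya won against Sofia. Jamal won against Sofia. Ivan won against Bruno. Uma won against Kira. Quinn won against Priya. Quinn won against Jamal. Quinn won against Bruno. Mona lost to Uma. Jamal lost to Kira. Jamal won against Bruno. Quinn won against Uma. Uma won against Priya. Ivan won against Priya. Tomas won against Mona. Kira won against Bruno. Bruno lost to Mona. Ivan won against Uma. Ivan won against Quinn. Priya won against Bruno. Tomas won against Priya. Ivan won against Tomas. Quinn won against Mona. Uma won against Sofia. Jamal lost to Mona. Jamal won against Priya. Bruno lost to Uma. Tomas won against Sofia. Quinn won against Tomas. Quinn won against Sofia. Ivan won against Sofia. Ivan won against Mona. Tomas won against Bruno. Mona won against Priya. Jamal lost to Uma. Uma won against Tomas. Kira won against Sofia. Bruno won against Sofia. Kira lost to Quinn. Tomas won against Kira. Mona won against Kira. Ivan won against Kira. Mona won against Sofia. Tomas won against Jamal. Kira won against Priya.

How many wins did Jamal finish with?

3

Jamal's results: beat Sofia, Bruno, Priya; lost to Quinn, Uma, Mona, Ivan, Tomas, Kira.
That is 3 wins.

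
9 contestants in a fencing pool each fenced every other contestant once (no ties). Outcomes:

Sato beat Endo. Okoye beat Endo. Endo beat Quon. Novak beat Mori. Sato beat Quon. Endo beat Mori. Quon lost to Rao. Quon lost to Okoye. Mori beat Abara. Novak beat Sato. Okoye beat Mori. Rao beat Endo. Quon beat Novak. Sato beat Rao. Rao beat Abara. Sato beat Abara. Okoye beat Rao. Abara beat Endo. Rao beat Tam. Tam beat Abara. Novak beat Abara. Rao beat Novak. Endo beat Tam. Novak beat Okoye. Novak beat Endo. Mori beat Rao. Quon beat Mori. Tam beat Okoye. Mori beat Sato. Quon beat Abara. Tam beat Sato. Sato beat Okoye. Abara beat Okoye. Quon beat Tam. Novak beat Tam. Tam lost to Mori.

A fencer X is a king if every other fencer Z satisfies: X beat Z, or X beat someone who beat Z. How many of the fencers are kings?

7

Sato reaches everyone (king).
Quon reaches everyone (king).
Novak reaches everyone (king).
Okoye reaches everyone (king).
Rao reaches everyone (king).
Abara cannot reach Sato, Novak in two steps.
Mori reaches everyone (king).
Tam cannot reach Novak in two steps.
Endo reaches everyone (king).
Kings: Sato, Quon, Novak, Okoye, Rao, Mori, Endo — 7.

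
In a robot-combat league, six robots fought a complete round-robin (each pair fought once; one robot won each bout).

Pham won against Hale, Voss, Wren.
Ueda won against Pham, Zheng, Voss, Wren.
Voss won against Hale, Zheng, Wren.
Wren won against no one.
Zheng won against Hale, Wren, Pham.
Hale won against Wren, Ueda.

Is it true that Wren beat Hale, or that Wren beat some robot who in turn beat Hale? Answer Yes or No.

Wren did not beat Hale directly.
Wren beat no one, so there is no intermediate robot.

No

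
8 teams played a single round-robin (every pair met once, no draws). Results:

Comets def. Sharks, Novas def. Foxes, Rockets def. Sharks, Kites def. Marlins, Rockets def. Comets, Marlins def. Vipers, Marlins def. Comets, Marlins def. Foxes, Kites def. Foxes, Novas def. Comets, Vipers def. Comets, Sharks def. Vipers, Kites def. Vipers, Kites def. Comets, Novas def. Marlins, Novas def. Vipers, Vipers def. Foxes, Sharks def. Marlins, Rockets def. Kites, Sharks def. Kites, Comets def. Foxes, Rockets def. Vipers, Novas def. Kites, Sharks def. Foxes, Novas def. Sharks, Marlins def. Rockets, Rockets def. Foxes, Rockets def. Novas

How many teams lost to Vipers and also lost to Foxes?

Vipers beat: Foxes, Comets.
Foxes beat: no one.
No one was beaten by both.

0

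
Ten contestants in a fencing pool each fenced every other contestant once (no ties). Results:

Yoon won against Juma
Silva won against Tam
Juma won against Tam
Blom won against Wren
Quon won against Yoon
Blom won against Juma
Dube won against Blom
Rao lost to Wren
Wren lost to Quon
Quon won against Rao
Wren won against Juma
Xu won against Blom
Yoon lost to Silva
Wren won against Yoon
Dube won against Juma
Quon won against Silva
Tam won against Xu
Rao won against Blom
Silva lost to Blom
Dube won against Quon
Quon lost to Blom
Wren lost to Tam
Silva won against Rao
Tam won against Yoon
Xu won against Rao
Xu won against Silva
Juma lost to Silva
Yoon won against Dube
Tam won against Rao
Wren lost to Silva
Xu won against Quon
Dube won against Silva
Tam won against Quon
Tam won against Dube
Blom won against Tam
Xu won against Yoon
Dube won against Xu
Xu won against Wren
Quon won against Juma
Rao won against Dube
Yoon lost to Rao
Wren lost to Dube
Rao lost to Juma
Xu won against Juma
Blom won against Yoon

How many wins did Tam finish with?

6

Tam's results: beat Quon, Wren, Yoon, Xu, Dube, Rao; lost to Silva, Blom, Juma.
That is 6 wins.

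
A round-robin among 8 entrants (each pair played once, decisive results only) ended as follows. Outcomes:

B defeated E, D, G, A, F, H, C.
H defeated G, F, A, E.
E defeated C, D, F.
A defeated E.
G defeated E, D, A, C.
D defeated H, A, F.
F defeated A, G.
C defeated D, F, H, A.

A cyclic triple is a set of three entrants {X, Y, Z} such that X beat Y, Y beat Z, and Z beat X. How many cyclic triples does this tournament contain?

Win totals: A 1, B 7, C 4, D 3, E 3, F 2, G 4, H 4.
An entrant with w wins dominates both others in C(w,2) triples; summing gives 0 + 21 + 6 + 3 + 3 + 1 + 6 + 6 = 46 transitive triples.
Total triples C(8,3) = 56, so cyclic triples = 56 − 46 = 10.

10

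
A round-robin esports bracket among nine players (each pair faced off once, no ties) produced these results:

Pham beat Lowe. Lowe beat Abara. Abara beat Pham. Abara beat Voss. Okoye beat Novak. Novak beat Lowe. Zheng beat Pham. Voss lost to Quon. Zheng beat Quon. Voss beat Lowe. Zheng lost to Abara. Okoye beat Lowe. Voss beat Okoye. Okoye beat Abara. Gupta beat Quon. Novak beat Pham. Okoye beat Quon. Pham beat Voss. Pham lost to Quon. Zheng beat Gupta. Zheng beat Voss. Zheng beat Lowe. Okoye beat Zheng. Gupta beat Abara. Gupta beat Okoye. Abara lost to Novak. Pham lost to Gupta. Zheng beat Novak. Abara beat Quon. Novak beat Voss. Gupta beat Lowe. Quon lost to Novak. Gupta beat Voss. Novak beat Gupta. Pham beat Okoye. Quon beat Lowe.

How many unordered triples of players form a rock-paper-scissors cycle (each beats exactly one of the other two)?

16

Win totals: Pham 3, Lowe 1, Zheng 6, Novak 6, Abara 4, Quon 3, Okoye 5, Voss 2, Gupta 6.
A player with w wins dominates both others in C(w,2) triples; summing gives 3 + 0 + 15 + 15 + 6 + 3 + 10 + 1 + 15 = 68 transitive triples.
Total triples C(9,3) = 84, so cyclic triples = 84 − 68 = 16.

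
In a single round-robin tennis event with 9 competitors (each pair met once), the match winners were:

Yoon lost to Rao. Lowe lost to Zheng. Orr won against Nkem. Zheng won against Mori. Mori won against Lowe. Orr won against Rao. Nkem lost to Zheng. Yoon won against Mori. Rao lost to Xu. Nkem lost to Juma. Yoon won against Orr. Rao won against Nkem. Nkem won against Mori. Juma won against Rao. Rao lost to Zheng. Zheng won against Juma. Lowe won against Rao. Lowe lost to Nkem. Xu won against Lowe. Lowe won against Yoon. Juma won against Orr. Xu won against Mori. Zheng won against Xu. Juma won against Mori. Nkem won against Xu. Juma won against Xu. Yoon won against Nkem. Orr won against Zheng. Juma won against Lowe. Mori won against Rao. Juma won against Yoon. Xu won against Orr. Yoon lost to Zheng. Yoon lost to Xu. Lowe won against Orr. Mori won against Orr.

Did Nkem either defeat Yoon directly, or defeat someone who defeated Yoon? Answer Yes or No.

Nkem did not beat Yoon directly.
Nkem beat Xu, Mori, Lowe. Of those, Xu beat Yoon.

Yes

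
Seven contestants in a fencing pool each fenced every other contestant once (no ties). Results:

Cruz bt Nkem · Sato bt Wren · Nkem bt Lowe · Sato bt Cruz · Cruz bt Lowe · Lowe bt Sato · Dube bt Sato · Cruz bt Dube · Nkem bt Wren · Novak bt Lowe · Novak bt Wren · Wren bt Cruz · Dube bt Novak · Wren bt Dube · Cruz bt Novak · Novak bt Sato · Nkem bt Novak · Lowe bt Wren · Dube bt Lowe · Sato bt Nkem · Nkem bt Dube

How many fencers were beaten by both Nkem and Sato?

Nkem beat: Dube, Lowe, Wren, Novak.
Sato beat: Nkem, Wren, Cruz.
Both beat: Wren — 1.

1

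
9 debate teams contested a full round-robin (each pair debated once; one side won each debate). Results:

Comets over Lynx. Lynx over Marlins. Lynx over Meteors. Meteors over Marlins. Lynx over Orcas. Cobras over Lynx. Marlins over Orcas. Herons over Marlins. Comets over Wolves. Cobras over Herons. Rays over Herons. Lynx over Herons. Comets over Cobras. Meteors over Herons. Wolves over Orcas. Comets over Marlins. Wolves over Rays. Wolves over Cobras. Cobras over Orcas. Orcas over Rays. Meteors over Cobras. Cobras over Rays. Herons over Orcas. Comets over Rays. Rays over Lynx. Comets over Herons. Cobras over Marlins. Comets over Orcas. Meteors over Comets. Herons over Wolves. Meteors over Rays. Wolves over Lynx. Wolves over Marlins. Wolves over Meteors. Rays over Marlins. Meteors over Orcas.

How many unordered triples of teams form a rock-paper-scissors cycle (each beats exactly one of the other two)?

Win totals: Meteors 6, Lynx 4, Cobras 5, Marlins 1, Comets 7, Wolves 6, Orcas 1, Herons 3, Rays 3.
A team with w wins dominates both others in C(w,2) triples; summing gives 15 + 6 + 10 + 0 + 21 + 15 + 0 + 3 + 3 = 73 transitive triples.
Total triples C(9,3) = 84, so cyclic triples = 84 − 73 = 11.

11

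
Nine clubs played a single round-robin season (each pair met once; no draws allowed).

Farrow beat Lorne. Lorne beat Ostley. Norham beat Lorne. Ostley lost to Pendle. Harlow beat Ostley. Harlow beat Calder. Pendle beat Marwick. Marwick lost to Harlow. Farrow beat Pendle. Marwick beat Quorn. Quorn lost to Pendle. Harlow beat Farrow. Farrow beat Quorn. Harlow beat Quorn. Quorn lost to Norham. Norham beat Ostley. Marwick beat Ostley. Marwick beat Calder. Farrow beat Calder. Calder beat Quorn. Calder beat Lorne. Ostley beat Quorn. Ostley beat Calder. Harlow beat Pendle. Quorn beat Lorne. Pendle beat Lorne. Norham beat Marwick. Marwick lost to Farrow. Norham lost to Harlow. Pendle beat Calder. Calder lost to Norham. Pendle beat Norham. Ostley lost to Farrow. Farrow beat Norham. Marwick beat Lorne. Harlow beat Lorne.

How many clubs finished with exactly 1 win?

Win totals: Calder 2, Marwick 4, Harlow 8, Quorn 1, Norham 5, Lorne 1, Ostley 2, Farrow 7, Pendle 6.
Exactly 1: Quorn, Lorne — 2 clubs.

2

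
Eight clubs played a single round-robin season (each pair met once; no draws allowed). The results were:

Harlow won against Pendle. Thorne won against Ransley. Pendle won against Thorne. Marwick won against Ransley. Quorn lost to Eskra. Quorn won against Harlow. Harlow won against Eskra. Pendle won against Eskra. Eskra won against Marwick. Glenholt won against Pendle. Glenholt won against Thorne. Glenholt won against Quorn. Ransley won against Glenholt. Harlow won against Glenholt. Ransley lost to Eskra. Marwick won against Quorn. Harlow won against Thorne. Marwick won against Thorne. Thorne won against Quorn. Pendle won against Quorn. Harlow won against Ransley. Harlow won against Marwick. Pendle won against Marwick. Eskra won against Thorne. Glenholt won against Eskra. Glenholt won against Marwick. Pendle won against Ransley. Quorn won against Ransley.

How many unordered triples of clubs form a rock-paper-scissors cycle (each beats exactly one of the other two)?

Win totals: Marwick 3, Eskra 4, Ransley 1, Quorn 2, Pendle 5, Harlow 6, Thorne 2, Glenholt 5.
A club with w wins dominates both others in C(w,2) triples; summing gives 3 + 6 + 0 + 1 + 10 + 15 + 1 + 10 = 46 transitive triples.
Total triples C(8,3) = 56, so cyclic triples = 56 − 46 = 10.

10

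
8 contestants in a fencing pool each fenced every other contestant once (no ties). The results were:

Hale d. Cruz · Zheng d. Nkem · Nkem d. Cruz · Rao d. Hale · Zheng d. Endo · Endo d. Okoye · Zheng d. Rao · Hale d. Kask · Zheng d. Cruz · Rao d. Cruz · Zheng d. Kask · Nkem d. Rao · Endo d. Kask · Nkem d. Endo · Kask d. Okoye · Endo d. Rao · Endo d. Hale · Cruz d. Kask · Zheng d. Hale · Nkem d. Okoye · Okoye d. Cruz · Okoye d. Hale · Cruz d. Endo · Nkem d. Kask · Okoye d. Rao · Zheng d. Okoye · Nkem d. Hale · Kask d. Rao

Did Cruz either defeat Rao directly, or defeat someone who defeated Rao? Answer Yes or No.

Yes

Cruz did not beat Rao directly.
Cruz beat Endo, Kask. Of those, Endo beat Rao.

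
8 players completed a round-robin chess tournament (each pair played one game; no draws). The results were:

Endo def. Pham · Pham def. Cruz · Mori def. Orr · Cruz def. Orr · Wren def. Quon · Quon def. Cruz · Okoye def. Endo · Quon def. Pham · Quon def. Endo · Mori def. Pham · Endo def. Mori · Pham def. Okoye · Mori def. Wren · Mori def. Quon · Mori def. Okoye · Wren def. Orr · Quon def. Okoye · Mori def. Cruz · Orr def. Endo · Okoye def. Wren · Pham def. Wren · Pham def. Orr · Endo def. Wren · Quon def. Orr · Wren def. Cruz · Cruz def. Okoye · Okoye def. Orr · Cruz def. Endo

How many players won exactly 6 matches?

Win totals: Wren 3, Okoye 3, Mori 6, Pham 4, Endo 3, Orr 1, Cruz 3, Quon 5.
Exactly 6: Mori — 1 player.

1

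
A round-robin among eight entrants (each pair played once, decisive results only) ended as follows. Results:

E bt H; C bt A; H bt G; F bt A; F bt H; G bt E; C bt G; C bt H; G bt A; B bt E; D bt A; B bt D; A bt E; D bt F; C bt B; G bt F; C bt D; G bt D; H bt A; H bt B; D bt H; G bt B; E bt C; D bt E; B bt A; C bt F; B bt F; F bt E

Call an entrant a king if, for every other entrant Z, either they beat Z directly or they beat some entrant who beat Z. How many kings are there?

4

A cannot reach B, D, F, G in two steps.
B cannot reach G in two steps.
C reaches everyone (king).
D reaches everyone (king).
E reaches everyone (king).
F cannot reach D in two steps.
G reaches everyone (king).
H cannot reach C in two steps.
Kings: C, D, E, G — 4.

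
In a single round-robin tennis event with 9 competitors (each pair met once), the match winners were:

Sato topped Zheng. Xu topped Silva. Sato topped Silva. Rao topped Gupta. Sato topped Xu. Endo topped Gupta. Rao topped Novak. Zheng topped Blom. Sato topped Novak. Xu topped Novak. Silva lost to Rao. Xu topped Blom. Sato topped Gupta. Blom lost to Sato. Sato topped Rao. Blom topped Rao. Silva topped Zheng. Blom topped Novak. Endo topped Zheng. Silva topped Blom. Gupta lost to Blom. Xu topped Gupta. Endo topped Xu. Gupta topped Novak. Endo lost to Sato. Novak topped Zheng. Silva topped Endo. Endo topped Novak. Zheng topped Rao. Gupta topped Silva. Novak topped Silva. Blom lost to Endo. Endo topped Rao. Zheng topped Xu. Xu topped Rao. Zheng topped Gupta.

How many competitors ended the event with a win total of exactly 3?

3

Win totals: Gupta 2, Xu 5, Zheng 4, Silva 3, Blom 3, Rao 3, Novak 2, Sato 8, Endo 6.
Exactly 3: Silva, Blom, Rao — 3 competitors.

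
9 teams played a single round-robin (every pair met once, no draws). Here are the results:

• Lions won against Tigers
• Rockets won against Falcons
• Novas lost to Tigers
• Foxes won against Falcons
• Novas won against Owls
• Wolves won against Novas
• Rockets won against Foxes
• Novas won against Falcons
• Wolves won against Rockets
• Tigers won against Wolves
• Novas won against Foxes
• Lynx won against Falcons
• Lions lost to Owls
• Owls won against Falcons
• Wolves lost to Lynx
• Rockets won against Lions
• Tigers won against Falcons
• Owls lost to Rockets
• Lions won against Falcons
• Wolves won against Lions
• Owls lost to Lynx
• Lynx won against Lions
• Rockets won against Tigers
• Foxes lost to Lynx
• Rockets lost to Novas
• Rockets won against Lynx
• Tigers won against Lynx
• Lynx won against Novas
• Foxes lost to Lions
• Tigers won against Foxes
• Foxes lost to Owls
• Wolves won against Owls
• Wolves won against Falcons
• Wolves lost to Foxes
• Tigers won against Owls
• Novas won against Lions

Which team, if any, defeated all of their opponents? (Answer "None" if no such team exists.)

None

Highest win total is Tigers with 6 (out of 8 possible).
Tigers lost to Lions, Rockets, so no team went undefeated.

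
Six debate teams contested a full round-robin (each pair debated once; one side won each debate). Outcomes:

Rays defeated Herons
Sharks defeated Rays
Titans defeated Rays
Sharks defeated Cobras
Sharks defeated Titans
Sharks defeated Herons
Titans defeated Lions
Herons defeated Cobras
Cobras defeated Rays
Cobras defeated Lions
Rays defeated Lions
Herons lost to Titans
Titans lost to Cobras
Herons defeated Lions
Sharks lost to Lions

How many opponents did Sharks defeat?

4

Sharks' results: beat Cobras, Rays, Titans, Herons; lost to Lions.
That is 4 wins.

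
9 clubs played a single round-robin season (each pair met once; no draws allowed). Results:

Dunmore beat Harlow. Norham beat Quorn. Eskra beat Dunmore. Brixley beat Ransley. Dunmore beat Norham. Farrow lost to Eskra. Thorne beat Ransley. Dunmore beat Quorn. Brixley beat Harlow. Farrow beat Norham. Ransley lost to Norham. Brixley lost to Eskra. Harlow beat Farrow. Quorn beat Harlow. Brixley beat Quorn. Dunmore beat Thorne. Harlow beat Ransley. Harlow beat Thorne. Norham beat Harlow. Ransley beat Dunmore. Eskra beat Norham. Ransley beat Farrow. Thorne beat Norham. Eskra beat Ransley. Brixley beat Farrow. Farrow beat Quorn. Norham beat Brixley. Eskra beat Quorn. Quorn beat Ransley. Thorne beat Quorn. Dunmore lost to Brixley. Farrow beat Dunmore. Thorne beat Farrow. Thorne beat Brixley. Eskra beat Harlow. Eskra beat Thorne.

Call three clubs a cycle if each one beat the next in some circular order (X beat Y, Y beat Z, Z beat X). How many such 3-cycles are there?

16

Win totals: Quorn 2, Brixley 5, Dunmore 4, Ransley 2, Thorne 5, Eskra 8, Norham 4, Farrow 3, Harlow 3.
A club with w wins dominates both others in C(w,2) triples; summing gives 1 + 10 + 6 + 1 + 10 + 28 + 6 + 3 + 3 = 68 transitive triples.
Total triples C(9,3) = 84, so cyclic triples = 84 − 68 = 16.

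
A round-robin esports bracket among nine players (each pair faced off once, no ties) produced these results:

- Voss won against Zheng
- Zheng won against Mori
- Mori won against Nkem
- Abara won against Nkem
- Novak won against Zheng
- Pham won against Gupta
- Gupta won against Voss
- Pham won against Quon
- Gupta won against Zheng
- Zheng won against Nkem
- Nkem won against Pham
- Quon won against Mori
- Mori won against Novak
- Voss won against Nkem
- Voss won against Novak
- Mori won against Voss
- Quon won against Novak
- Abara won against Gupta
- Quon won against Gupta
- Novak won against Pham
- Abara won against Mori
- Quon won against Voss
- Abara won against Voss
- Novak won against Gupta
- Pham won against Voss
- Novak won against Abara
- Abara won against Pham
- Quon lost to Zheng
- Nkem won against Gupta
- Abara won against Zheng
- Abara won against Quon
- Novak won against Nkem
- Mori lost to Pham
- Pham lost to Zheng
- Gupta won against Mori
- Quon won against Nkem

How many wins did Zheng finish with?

4

Zheng's results: beat Mori, Quon, Nkem, Pham; lost to Novak, Voss, Gupta, Abara.
That is 4 wins.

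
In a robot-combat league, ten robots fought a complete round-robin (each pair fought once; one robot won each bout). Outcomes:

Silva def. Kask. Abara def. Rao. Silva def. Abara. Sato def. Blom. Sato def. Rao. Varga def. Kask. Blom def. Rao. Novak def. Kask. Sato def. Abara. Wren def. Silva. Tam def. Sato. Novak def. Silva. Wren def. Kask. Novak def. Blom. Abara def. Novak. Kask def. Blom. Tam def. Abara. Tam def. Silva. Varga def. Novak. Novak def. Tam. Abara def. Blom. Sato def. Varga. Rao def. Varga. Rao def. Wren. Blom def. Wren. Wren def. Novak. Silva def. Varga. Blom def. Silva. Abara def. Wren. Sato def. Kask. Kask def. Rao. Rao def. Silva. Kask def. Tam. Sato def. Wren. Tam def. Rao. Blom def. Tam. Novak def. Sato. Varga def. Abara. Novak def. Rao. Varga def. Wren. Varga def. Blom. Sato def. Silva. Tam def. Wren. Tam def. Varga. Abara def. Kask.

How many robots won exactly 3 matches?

4

Win totals: Rao 3, Silva 3, Wren 3, Sato 7, Novak 6, Kask 3, Abara 5, Blom 4, Varga 5, Tam 6.
Exactly 3: Rao, Silva, Wren, Kask — 4 robots.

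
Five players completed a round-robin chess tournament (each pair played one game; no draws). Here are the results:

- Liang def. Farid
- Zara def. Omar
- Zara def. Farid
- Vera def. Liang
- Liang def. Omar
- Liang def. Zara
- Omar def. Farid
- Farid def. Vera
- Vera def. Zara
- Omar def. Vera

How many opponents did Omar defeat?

Omar's results: beat Vera, Farid; lost to Zara, Liang.
That is 2 wins.

2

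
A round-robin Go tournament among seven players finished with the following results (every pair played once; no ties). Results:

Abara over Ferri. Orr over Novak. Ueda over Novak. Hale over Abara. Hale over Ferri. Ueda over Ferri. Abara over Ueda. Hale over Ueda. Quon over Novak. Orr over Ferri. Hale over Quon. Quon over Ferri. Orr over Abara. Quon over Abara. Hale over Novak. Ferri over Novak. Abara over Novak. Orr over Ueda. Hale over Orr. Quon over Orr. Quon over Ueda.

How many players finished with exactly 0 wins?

1

Win totals: Hale 6, Novak 0, Abara 3, Ferri 1, Quon 5, Orr 4, Ueda 2.
Exactly 0: Novak — 1 player.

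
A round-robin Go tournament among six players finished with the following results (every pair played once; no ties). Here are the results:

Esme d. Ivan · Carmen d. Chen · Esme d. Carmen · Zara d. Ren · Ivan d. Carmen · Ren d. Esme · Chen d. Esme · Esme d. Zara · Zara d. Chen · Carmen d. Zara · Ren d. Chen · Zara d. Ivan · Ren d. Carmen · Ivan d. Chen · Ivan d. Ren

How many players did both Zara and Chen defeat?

Zara beat: Chen, Ivan, Ren.
Chen beat: Esme.
No one was beaten by both.

0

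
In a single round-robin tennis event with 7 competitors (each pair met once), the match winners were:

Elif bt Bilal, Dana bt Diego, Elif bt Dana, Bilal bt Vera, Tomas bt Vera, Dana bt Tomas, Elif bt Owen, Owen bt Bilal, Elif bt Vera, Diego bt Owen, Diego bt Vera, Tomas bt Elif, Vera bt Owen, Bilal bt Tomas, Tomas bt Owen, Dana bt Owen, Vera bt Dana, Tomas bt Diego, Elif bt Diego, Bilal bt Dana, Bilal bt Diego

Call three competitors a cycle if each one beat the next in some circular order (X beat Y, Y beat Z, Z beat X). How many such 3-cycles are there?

8

Win totals: Bilal 4, Elif 5, Tomas 4, Owen 1, Dana 3, Diego 2, Vera 2.
A competitor with w wins dominates both others in C(w,2) triples; summing gives 6 + 10 + 6 + 0 + 3 + 1 + 1 = 27 transitive triples.
Total triples C(7,3) = 35, so cyclic triples = 35 − 27 = 8.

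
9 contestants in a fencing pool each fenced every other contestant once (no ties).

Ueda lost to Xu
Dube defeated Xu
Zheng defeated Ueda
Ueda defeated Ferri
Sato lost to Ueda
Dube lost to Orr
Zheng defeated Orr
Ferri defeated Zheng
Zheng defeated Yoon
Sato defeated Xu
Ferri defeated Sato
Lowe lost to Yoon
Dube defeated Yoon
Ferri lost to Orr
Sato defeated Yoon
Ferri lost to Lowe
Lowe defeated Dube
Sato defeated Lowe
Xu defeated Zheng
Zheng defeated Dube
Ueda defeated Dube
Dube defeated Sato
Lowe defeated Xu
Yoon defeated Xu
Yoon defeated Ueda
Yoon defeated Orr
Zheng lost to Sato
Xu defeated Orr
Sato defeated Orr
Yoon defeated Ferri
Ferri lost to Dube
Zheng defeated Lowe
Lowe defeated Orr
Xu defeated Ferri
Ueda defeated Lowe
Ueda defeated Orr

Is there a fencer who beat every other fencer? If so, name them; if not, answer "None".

None

Highest win total is Zheng with 5 (out of 8 possible).
Zheng lost to Xu, Ferri, Sato, so no fencer went undefeated.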